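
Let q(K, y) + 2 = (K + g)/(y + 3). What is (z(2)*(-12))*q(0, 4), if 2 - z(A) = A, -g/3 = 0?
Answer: 0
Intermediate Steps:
g = 0 (g = -3*0 = 0)
z(A) = 2 - A
q(K, y) = -2 + K/(3 + y) (q(K, y) = -2 + (K + 0)/(y + 3) = -2 + K/(3 + y))
(z(2)*(-12))*q(0, 4) = ((2 - 1*2)*(-12))*((-6 + 0 - 2*4)/(3 + 4)) = ((2 - 2)*(-12))*((-6 + 0 - 8)/7) = (0*(-12))*((1/7)*(-14)) = 0*(-2) = 0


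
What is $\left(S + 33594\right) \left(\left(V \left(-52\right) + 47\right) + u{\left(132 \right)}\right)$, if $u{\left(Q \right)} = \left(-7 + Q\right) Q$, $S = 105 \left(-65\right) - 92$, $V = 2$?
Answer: $438649911$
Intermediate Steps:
$S = -6917$ ($S = -6825 - 92 = -6917$)
$u{\left(Q \right)} = Q \left(-7 + Q\right)$
$\left(S + 33594\right) \left(\left(V \left(-52\right) + 47\right) + u{\left(132 \right)}\right) = \left(-6917 + 33594\right) \left(\left(2 \left(-52\right) + 47\right) + 132 \left(-7 + 132\right)\right) = 26677 \left(\left(-104 + 47\right) + 132 \cdot 125\right) = 26677 \left(-57 + 16500\right) = 26677 \cdot 16443 = 438649911$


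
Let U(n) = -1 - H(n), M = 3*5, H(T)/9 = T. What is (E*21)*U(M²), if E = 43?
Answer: -1829478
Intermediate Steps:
H(T) = 9*T
M = 15
U(n) = -1 - 9*n
(E*21)*U(M²) = (43*21)*(-1 - 9*15²) = 903*(-1 - 9*225) = 903*(-1 - 2025) = 903*(-2026) = -1829478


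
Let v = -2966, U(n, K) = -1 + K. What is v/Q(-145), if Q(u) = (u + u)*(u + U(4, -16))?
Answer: -1483/23490 ≈ -0.063133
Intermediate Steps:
Q(u) = 2*u*(-17 + u) (Q(u) = (u + u)*(u + (-1 - 16)) = (2*u)*(u - 17) = (2*u)*(-17 + u) = 2*u*(-17 + u))
v/Q(-145) = -2966*(-1/(290*(-17 - 145))) = -2966/(2*(-145)*(-162)) = -2966/46980 = -2966*1/46980 = -1483/23490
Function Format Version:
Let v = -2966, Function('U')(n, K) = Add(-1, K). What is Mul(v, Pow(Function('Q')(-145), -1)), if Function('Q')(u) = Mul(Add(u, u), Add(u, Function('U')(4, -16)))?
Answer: Rational(-1483, 23490) ≈ -0.063133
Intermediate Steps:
Function('Q')(u) = Mul(2, u, Add(-17, u)) (Function('Q')(u) = Mul(Add(u, u), Add(u, Add(-1, -16))) = Mul(Mul(2, u), Add(u, -17)) = Mul(Mul(2, u), Add(-17, u)) = Mul(2, u, Add(-17, u)))
Mul(v, Pow(Function('Q')(-145), -1)) = Mul(-2966, Pow(Mul(2, -145, Add(-17, -145)), -1)) = Mul(-2966, Pow(Mul(2, -145, -162), -1)) = Mul(-2966, Pow(46980, -1)) = Mul(-2966, Rational(1, 46980)) = Rational(-1483, 23490)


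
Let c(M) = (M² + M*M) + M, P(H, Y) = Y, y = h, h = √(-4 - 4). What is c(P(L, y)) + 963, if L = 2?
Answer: 947 + 2*I*√2 ≈ 947.0 + 2.8284*I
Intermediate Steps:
h = 2*I*√2 (h = √(-8) = 2*I*√2 ≈ 2.8284*I)
y = 2*I*√2 ≈ 2.8284*I
c(M) = M + 2*M² (c(M) = (M² + M²) + M = 2*M² + M = M + 2*M²)
c(P(L, y)) + 963 = (2*I*√2)*(1 + 2*(2*I*√2)) + 963 = (2*I*√2)*(1 + 4*I*√2) + 963 = 2*I*√2*(1 + 4*I*√2) + 963 = 963 + 2*I*√2*(1 + 4*I*√2)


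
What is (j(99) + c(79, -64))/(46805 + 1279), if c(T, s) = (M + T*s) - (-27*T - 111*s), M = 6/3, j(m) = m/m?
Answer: -2506/12021 ≈ -0.20847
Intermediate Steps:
j(m) = 1
M = 2 (M = 6*(⅓) = 2)
c(T, s) = 2 + 27*T + 111*s + T*s (c(T, s) = (2 + T*s) - (-27*T - 111*s) = (2 + T*s) - (-111*s - 27*T) = (2 + T*s) + (27*T + 111*s) = 2 + 27*T + 111*s + T*s)
(j(99) + c(79, -64))/(46805 + 1279) = (1 + (2 + 27*79 + 111*(-64) + 79*(-64)))/(46805 + 1279) = (1 + (2 + 2133 - 7104 - 5056))/48084 = (1 - 10025)*(1/48084) = -10024*1/48084 = -2506/12021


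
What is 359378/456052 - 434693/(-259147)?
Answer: 20812453043/8441750546 ≈ 2.4654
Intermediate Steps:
359378/456052 - 434693/(-259147) = 359378*(1/456052) - 434693*(-1/259147) = 179689/228026 + 62099/37021 = 20812453043/8441750546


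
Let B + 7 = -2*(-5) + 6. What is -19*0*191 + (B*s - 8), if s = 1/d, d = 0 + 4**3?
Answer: -503/64 ≈ -7.8594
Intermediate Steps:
B = 9 (B = -7 + (-2*(-5) + 6) = -7 + (10 + 6) = -7 + 16 = 9)
d = 64 (d = 0 + 64 = 64)
s = 1/64 ≈ 0.015625
-19*0*191 + (B*s - 8) = -19*0*191 + (9*(1/64) - 8) = 0*191 + (9/64 - 8) = 0 - 503/64 = -503/64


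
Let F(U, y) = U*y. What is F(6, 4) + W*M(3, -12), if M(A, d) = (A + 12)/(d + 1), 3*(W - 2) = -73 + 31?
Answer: 444/11 ≈ 40.364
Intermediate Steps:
W = -12 (W = 2 + (-73 + 31)/3 = 2 + (⅓)*(-42) = 2 - 14 = -12)
M(A, d) = (12 + A)/(1 + d)
F(6, 4) + W*M(3, -12) = 6*4 - 12*(12 + 3)/(1 - 12) = 24 - 12*15/(-11) = 24 - (-12)*15/11 = 24 - 12*(-15/11) = 24 + 180/11 = 444/11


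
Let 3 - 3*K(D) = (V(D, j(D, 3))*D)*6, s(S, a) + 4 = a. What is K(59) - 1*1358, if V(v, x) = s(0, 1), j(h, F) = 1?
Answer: -1003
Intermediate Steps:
s(S, a) = -4 + a
V(v, x) = -3 (V(v, x) = -4 + 1 = -3)
K(D) = 1 + 6*D (K(D) = 1 - (-3*D)*6/3 = 1 - (-6)*D = 1 + 6*D)
K(59) - 1*1358 = (1 + 6*59) - 1*1358 = (1 + 354) - 1358 = 355 - 1358 = -1003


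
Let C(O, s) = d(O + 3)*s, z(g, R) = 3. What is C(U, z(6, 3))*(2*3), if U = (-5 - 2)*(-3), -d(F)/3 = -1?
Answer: 54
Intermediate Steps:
d(F) = 3 (d(F) = -3*(-1) = 3)
U = 21 (U = -7*(-3) = 21)
C(O, s) = 3*s
C(U, z(6, 3))*(2*3) = (3*3)*(2*3) = 9*6 = 54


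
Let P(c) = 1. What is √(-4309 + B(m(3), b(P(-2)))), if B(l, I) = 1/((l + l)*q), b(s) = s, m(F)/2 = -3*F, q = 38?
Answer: I*√223999094/228 ≈ 65.643*I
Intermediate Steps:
m(F) = -6*F (m(F) = 2*(-3*F) = -6*F)
B(l, I) = 1/(76*l) (B(l, I) = 1/((l + l)*38) = (1/38)/(2*l) = (1/(2*l))*(1/38) = 1/(76*l))
√(-4309 + B(m(3), b(P(-2)))) = √(-4309 + 1/(76*((-6*3)))) = √(-4309 + (1/76)/(-18)) = √(-4309 + (1/76)*(-1/18)) = √(-4309 - 1/1368) = √(-5894713/1368) = I*√223999094/228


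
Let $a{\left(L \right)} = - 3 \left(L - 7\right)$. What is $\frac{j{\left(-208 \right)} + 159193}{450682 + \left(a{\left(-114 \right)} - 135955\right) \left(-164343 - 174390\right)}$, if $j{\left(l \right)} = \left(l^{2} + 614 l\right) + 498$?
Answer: $\frac{10749}{6561419374} \approx 1.6382 \cdot 10^{-6}$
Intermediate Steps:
$a{\left(L \right)} = 21 - 3 L$ ($a{\left(L \right)} = - 3 \left(-7 + L\right) = 21 - 3 L$)
$j{\left(l \right)} = 498 + l^{2} + 614 l$
$\frac{j{\left(-208 \right)} + 159193}{450682 + \left(a{\left(-114 \right)} - 135955\right) \left(-164343 - 174390\right)} = \frac{\left(498 + \left(-208\right)^{2} + 614 \left(-208\right)\right) + 159193}{450682 + \left(\left(21 - -342\right) - 135955\right) \left(-164343 - 174390\right)} = \frac{\left(498 + 43264 - 127712\right) + 159193}{450682 + \left(\left(21 + 342\right) - 135955\right) \left(-338733\right)} = \frac{-83950 + 159193}{450682 + \left(363 - 135955\right) \left(-338733\right)} = \frac{75243}{450682 - -45929484936} = \frac{75243}{450682 + 45929484936} = \frac{75243}{45929935618} = 75243 \cdot \frac{1}{45929935618} = \frac{10749}{6561419374}$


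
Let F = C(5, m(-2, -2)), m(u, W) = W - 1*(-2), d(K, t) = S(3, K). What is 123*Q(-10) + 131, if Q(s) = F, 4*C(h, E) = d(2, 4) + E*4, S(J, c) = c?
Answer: 385/2 ≈ 192.50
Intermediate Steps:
d(K, t) = K
m(u, W) = 2 + W (m(u, W) = W + 2 = 2 + W)
C(h, E) = ½ + E (C(h, E) = (2 + E*4)/4 = (2 + 4*E)/4 = ½ + E)
F = ½ (F = ½ + (2 - 2) = ½ + 0 = ½ ≈ 0.50000)
Q(s) = ½
123*Q(-10) + 131 = 123*(½) + 131 = 123/2 + 131 = 385/2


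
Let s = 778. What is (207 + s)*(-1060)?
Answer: -1044100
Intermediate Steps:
(207 + s)*(-1060) = (207 + 778)*(-1060) = 985*(-1060) = -1044100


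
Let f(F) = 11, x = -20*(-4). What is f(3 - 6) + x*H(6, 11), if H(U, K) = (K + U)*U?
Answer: 8171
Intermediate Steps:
H(U, K) = U*(K + U)
x = 80
f(3 - 6) + x*H(6, 11) = 11 + 80*(6*(11 + 6)) = 11 + 80*(6*17) = 11 + 80*102 = 11 + 8160 = 8171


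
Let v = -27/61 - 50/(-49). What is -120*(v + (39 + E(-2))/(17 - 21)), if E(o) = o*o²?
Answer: 2572530/2989 ≈ 860.67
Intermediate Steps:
E(o) = o³
v = 1727/2989 (v = -27*1/61 - 50*(-1/49) = -27/61 + 50/49 = 1727/2989 ≈ 0.57779)
-120*(v + (39 + E(-2))/(17 - 21)) = -120*(1727/2989 + (39 + (-2)³)/(17 - 21)) = -120*(1727/2989 + (39 - 8)/(-4)) = -120*(1727/2989 + 31*(-¼)) = -120*(1727/2989 - 31/4) = -120*(-85751/11956) = 2572530/2989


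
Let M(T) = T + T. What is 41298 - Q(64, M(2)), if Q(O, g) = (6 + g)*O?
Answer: 40658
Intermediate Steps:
M(T) = 2*T
Q(O, g) = O*(6 + g)
41298 - Q(64, M(2)) = 41298 - 64*(6 + 2*2) = 41298 - 64*(6 + 4) = 41298 - 64*10 = 41298 - 1*640 = 41298 - 640 = 40658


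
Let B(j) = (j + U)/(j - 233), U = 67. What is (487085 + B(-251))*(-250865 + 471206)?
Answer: 107324879751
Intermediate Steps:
B(j) = (67 + j)/(-233 + j) (B(j) = (j + 67)/(j - 233) = (67 + j)/(-233 + j))
(487085 + B(-251))*(-250865 + 471206) = (487085 + (67 - 251)/(-233 - 251))*(-250865 + 471206) = (487085 - 184/(-484))*220341 = (487085 - 1/484*(-184))*220341 = (487085 + 46/121)*220341 = (58937331/121)*220341 = 107324879751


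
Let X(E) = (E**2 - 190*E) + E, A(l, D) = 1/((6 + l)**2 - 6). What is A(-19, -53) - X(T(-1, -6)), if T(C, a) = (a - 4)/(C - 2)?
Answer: 907919/1467 ≈ 618.89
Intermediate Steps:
T(C, a) = (-4 + a)/(-2 + C)
A(l, D) = 1/(-6 + (6 + l)**2)
X(E) = E**2 - 189*E
A(-19, -53) - X(T(-1, -6)) = 1/(-6 + (6 - 19)**2) - (-4 - 6)/(-2 - 1)*(-189 + (-4 - 6)/(-2 - 1)) = 1/(-6 + (-13)**2) - -10/(-3)*(-189 - 10/(-3)) = 1/(-6 + 169) - (-1/3*(-10))*(-189 - 1/3*(-10)) = 1/163 - 10*(-189 + 10/3)/3 = 1/163 - 10*(-557)/(3*3) = 1/163 - 1*(-5570/9) = 1/163 + 5570/9 = 907919/1467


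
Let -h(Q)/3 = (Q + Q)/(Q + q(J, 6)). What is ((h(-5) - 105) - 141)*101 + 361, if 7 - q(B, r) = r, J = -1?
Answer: -50485/2 ≈ -25243.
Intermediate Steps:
q(B, r) = 7 - r
h(Q) = -6*Q/(1 + Q) (h(Q) = -3*(Q + Q)/(Q + (7 - 1*6)) = -3*2*Q/(Q + (7 - 6)) = -3*2*Q/(Q + 1) = -3*2*Q/(1 + Q) = -6*Q/(1 + Q))
((h(-5) - 105) - 141)*101 + 361 = ((-6*(-5)/(1 - 5) - 105) - 141)*101 + 361 = ((-6*(-5)/(-4) - 105) - 141)*101 + 361 = ((-6*(-5)*(-¼) - 105) - 141)*101 + 361 = ((-15/2 - 105) - 141)*101 + 361 = (-225/2 - 141)*101 + 361 = -507/2*101 + 361 = -51207/2 + 361 = -50485/2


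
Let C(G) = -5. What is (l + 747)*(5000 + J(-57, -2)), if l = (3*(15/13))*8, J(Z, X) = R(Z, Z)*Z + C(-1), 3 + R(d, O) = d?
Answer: 84747465/13 ≈ 6.5190e+6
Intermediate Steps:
R(d, O) = -3 + d
J(Z, X) = -5 + Z*(-3 + Z) (J(Z, X) = (-3 + Z)*Z - 5 = Z*(-3 + Z) - 5 = -5 + Z*(-3 + Z))
l = 360/13 (l = (3*(15*(1/13)))*8 = (3*(15/13))*8 = (45/13)*8 = 360/13 ≈ 27.692)
(l + 747)*(5000 + J(-57, -2)) = (360/13 + 747)*(5000 + (-5 - 57*(-3 - 57))) = 10071*(5000 + (-5 - 57*(-60)))/13 = 10071*(5000 + (-5 + 3420))/13 = 10071*(5000 + 3415)/13 = (10071/13)*8415 = 84747465/13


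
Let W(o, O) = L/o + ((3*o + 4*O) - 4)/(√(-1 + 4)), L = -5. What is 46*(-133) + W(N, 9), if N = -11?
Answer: -67293/11 - √3/3 ≈ -6118.1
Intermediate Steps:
W(o, O) = -5/o + √3*(-4 + 3*o + 4*O)/3 (W(o, O) = -5/o + ((3*o + 4*O) - 4)/(√(-1 + 4)) = -5/o + (-4 + 3*o + 4*O)/(√3) = -5/o + (-4 + 3*o + 4*O)*(√3/3) = -5/o + √3*(-4 + 3*o + 4*O)/3)
46*(-133) + W(N, 9) = 46*(-133) + (⅓)*(-15 - 11*√3*(-4 + 3*(-11) + 4*9))/(-11) = -6118 + (⅓)*(-1/11)*(-15 - 11*√3*(-4 - 33 + 36)) = -6118 + (⅓)*(-1/11)*(-15 - 11*√3*(-1)) = -6118 + (⅓)*(-1/11)*(-15 + 11*√3) = -6118 + (5/11 - √3/3) = -67293/11 - √3/3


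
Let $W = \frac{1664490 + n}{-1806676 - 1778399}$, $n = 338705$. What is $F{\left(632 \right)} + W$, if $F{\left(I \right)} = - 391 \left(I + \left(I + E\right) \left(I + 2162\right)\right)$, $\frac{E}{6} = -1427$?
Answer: $\frac{6211438641731981}{717015} \approx 8.6629 \cdot 10^{9}$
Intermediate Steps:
$E = -8562$ ($E = 6 \left(-1427\right) = -8562$)
$F{\left(I \right)} = - 391 I - 391 \left(-8562 + I\right) \left(2162 + I\right)$ ($F{\left(I \right)} = - 391 \left(I + \left(I - 8562\right) \left(I + 2162\right)\right) = - 391 \left(I + \left(-8562 + I\right) \left(2162 + I\right)\right) = - 391 I - 391 \left(-8562 + I\right) \left(2162 + I\right)$)
$W = - \frac{400639}{717015}$ ($W = \frac{1664490 + 338705}{-1806676 - 1778399} = \frac{2003195}{-3585075} = 2003195 \left(- \frac{1}{3585075}\right) = - \frac{400639}{717015} \approx -0.55876$)
$F{\left(632 \right)} + W = \left(7237818204 - 391 \cdot 632^{2} + 2502009 \cdot 632\right) - \frac{400639}{717015} = \left(7237818204 - 156174784 + 1581269688\right) - \frac{400639}{717015} = 8662913108 - \frac{400639}{717015} = \frac{6211438641731981}{717015}$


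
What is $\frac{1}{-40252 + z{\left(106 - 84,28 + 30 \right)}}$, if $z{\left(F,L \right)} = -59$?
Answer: $- \frac{1}{40311} \approx -2.4807 \cdot 10^{-5}$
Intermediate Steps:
$\frac{1}{-40252 + z{\left(106 - 84,28 + 30 \right)}} = \frac{1}{-40252 - 59} = \frac{1}{-40311} = - \frac{1}{40311}$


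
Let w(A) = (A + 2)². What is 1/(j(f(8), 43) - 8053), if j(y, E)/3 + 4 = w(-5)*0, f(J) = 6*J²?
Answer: -1/8065 ≈ -0.00012399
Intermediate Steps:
w(A) = (2 + A)²
j(y, E) = -12 (j(y, E) = -12 + 3*((2 - 5)²*0) = -12 + 3*((-3)²*0) = -12 + 3*(9*0) = -12 + 3*0 = -12 + 0 = -12)
1/(j(f(8), 43) - 8053) = 1/(-12 - 8053) = 1/(-8065) = -1/8065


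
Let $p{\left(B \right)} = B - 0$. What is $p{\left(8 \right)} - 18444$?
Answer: $-18436$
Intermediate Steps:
$p{\left(B \right)} = B$ ($p{\left(B \right)} = B + 0 = B$)
$p{\left(8 \right)} - 18444 = 8 - 18444 = -18436$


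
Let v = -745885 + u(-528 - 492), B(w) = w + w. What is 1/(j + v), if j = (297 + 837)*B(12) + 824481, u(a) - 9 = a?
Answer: 1/104801 ≈ 9.5419e-6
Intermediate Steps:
B(w) = 2*w
u(a) = 9 + a
j = 851697 (j = (297 + 837)*(2*12) + 824481 = 1134*24 + 824481 = 27216 + 824481 = 851697)
v = -746896 (v = -745885 + (9 + (-528 - 492)) = -745885 + (9 - 1020) = -745885 - 1011 = -746896)
1/(j + v) = 1/(851697 - 746896) = 1/104801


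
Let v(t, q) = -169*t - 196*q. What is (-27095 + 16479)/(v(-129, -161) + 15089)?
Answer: -5308/34223 ≈ -0.15510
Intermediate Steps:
v(t, q) = -196*q - 169*t
(-27095 + 16479)/(v(-129, -161) + 15089) = (-27095 + 16479)/((-196*(-161) - 169*(-129)) + 15089) = -10616/((31556 + 21801) + 15089) = -10616/(53357 + 15089) = -10616/68446 = -10616*1/68446 = -5308/34223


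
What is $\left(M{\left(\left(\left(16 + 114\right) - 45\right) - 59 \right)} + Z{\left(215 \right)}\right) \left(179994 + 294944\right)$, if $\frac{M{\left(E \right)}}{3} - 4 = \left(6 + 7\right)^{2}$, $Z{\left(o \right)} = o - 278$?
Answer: $216571728$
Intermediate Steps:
$Z{\left(o \right)} = -278 + o$ ($Z{\left(o \right)} = o - 278 = -278 + o$)
$M{\left(E \right)} = 519$ ($M{\left(E \right)} = 12 + 3 \left(6 + 7\right)^{2} = 12 + 3 \cdot 13^{2} = 12 + 3 \cdot 169 = 12 + 507 = 519$)
$\left(M{\left(\left(\left(16 + 114\right) - 45\right) - 59 \right)} + Z{\left(215 \right)}\right) \left(179994 + 294944\right) = \left(519 + \left(-278 + 215\right)\right) \left(179994 + 294944\right) = \left(519 - 63\right) 474938 = 456 \cdot 474938 = 216571728$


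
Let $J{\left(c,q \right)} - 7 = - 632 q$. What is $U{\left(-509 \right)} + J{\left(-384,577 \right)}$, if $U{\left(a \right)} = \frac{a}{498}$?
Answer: $- \frac{181599695}{498} \approx -3.6466 \cdot 10^{5}$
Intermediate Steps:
$J{\left(c,q \right)} = 7 - 632 q$
$U{\left(a \right)} = \frac{a}{498}$ ($U{\left(a \right)} = a \frac{1}{498} = \frac{a}{498}$)
$U{\left(-509 \right)} + J{\left(-384,577 \right)} = \frac{1}{498} \left(-509\right) + \left(7 - 364664\right) = - \frac{509}{498} + \left(7 - 364664\right) = - \frac{509}{498} - 364657 = - \frac{181599695}{498}$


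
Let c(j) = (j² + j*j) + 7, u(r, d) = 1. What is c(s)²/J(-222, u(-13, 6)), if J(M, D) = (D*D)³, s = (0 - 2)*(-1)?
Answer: 225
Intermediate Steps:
s = 2 (s = -2*(-1) = 2)
c(j) = 7 + 2*j² (c(j) = (j² + j²) + 7 = 2*j² + 7 = 7 + 2*j²)
J(M, D) = D⁶ (J(M, D) = (D²)³ = D⁶)
c(s)²/J(-222, u(-13, 6)) = (7 + 2*2²)²/(1⁶) = (7 + 2*4)²/1 = (7 + 8)²*1 = 15²*1 = 225*1 = 225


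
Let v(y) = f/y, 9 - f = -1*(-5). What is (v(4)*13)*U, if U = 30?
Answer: 390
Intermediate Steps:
f = 4 (f = 9 - (-1)*(-5) = 9 - 1*5 = 9 - 5 = 4)
v(y) = 4/y
(v(4)*13)*U = ((4/4)*13)*30 = ((4*(¼))*13)*30 = (1*13)*30 = 13*30 = 390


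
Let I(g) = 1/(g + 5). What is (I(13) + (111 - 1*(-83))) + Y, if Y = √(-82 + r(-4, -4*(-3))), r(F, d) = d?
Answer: 3493/18 + I*√70 ≈ 194.06 + 8.3666*I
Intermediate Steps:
I(g) = 1/(5 + g)
Y = I*√70 (Y = √(-82 - 4*(-3)) = √(-82 + 12) = √(-70) = I*√70 ≈ 8.3666*I)
(I(13) + (111 - 1*(-83))) + Y = (1/(5 + 13) + (111 - 1*(-83))) + I*√70 = (1/18 + (111 + 83)) + I*√70 = (1/18 + 194) + I*√70 = 3493/18 + I*√70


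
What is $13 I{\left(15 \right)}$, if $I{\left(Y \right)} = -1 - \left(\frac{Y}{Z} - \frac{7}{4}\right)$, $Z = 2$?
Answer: $- \frac{351}{4} \approx -87.75$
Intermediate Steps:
$I{\left(Y \right)} = \frac{3}{4} - \frac{Y}{2}$ ($I{\left(Y \right)} = -1 - \left(\frac{Y}{2} - \frac{7}{4}\right) = -1 - \left(- \frac{7}{4} + \frac{Y}{2}\right) = \frac{3}{4} - \frac{Y}{2}$)
$13 I{\left(15 \right)} = 13 \left(\frac{3}{4} - \frac{15}{2}\right) = 13 \left(- \frac{27}{4}\right) = - \frac{351}{4}$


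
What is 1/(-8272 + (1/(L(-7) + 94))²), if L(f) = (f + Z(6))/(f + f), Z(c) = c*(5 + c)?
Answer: -1580049/13070165132 ≈ -0.00012089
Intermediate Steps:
L(f) = (66 + f)/(2*f) (L(f) = (f + 6*(5 + 6))/(f + f) = (f + 6*11)/((2*f)) = (f + 66)*(1/(2*f)) = (66 + f)*(1/(2*f)) = (66 + f)/(2*f))
1/(-8272 + (1/(L(-7) + 94))²) = 1/(-8272 + (1/((½)*(66 - 7)/(-7) + 94))²) = 1/(-8272 + (1/((½)*(-⅐)*59 + 94))²) = 1/(-8272 + (1/(-59/14 + 94))²) = 1/(-8272 + (1/(1257/14))²) = 1/(-8272 + (14/1257)²) = 1/(-8272 + 196/1580049) = 1/(-13070165132/1580049) = -1580049/13070165132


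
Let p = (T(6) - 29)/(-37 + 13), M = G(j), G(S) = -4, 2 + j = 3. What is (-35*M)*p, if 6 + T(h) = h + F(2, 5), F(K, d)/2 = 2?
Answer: 875/6 ≈ 145.83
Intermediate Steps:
j = 1 (j = -2 + 3 = 1)
F(K, d) = 4 (F(K, d) = 2*2 = 4)
T(h) = -2 + h (T(h) = -6 + (h + 4) = -6 + (4 + h) = -2 + h)
M = -4
p = 25/24 (p = ((-2 + 6) - 29)/(-37 + 13) = (4 - 29)/(-24) = -25*(-1/24) = 25/24 ≈ 1.0417)
(-35*M)*p = -35*(-4)*(25/24) = 140*(25/24) = 875/6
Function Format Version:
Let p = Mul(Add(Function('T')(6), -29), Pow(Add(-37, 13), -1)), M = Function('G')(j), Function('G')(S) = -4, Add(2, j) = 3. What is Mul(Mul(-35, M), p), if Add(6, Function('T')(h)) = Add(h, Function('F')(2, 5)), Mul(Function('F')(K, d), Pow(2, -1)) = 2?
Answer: Rational(875, 6) ≈ 145.83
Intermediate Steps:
j = 1 (j = Add(-2, 3) = 1)
Function('F')(K, d) = 4 (Function('F')(K, d) = Mul(2, 2) = 4)
Function('T')(h) = Add(-2, h) (Function('T')(h) = Add(-6, Add(h, 4)) = Add(-6, Add(4, h)) = Add(-2, h))
M = -4
p = Rational(25, 24) (p = Mul(Add(Add(-2, 6), -29), Pow(Add(-37, 13), -1)) = Mul(Add(4, -29), Pow(-24, -1)) = Mul(-25, Rational(-1, 24)) = Rational(25, 24) ≈ 1.0417)
Mul(Mul(-35, M), p) = Mul(Mul(-35, -4), Rational(25, 24)) = Mul(140, Rational(25, 24)) = Rational(875, 6)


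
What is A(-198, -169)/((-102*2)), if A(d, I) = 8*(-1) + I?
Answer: 59/68 ≈ 0.86765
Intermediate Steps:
A(d, I) = -8 + I
A(-198, -169)/((-102*2)) = (-8 - 169)/((-102*2)) = -177/(-204) = -177*(-1/204) = 59/68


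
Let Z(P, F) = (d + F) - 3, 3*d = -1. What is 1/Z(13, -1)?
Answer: -3/13 ≈ -0.23077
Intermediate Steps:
d = -⅓ (d = (⅓)*(-1) = -⅓ ≈ -0.33333)
Z(P, F) = -10/3 + F (Z(P, F) = (-⅓ + F) - 3 = -10/3 + F)
1/Z(13, -1) = 1/(-10/3 - 1) = 1/(-13/3) = -3/13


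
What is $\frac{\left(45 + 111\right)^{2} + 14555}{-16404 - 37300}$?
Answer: $- \frac{38891}{53704} \approx -0.72417$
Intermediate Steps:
$\frac{\left(45 + 111\right)^{2} + 14555}{-16404 - 37300} = \frac{156^{2} + 14555}{-53704} = \left(24336 + 14555\right) \left(- \frac{1}{53704}\right) = 38891 \left(- \frac{1}{53704}\right) = - \frac{38891}{53704}$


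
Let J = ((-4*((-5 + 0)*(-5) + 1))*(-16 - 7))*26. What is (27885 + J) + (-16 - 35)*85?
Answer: 85742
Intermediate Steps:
J = 62192 (J = (-4*(-5*(-5) + 1)*(-23))*26 = (-4*(25 + 1)*(-23))*26 = (-4*26*(-23))*26 = -104*(-23)*26 = 2392*26 = 62192)
(27885 + J) + (-16 - 35)*85 = (27885 + 62192) + (-16 - 35)*85 = 90077 - 51*85 = 90077 - 4335 = 85742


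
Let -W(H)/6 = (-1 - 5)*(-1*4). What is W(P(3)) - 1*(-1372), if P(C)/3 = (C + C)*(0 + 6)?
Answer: 1228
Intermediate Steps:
P(C) = 36*C (P(C) = 3*((C + C)*(0 + 6)) = 3*((2*C)*6) = 3*(12*C) = 36*C)
W(H) = -144 (W(H) = -6*(-1 - 5)*(-1*4) = -(-36)*(-4) = -6*24 = -144)
W(P(3)) - 1*(-1372) = -144 - 1*(-1372) = -144 + 1372 = 1228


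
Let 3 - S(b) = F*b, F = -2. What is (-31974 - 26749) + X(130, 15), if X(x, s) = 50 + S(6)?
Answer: -58658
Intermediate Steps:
S(b) = 3 + 2*b (S(b) = 3 - (-2)*b = 3 + 2*b)
X(x, s) = 65 (X(x, s) = 50 + (3 + 2*6) = 50 + (3 + 12) = 50 + 15 = 65)
(-31974 - 26749) + X(130, 15) = (-31974 - 26749) + 65 = -58723 + 65 = -58658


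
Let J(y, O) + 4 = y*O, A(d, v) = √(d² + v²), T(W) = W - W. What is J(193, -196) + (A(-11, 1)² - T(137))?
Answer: -37710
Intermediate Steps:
T(W) = 0
J(y, O) = -4 + O*y (J(y, O) = -4 + y*O = -4 + O*y)
J(193, -196) + (A(-11, 1)² - T(137)) = (-4 - 196*193) + ((√((-11)² + 1²))² - 1*0) = (-4 - 37828) + ((√(121 + 1))² + 0) = -37832 + ((√122)² + 0) = -37832 + (122 + 0) = -37832 + 122 = -37710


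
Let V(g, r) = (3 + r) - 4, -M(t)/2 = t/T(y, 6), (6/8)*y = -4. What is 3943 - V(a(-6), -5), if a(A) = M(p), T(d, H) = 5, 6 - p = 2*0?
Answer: 3949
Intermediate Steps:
p = 6 (p = 6 - 2*0 = 6 - 1*0 = 6 + 0 = 6)
y = -16/3 (y = (4/3)*(-4) = -16/3 ≈ -5.3333)
M(t) = -2*t/5
a(A) = -12/5 (a(A) = -⅖*6 = -12/5)
V(g, r) = -1 + r
3943 - V(a(-6), -5) = 3943 - (-1 - 5) = 3943 - 1*(-6) = 3943 + 6 = 3949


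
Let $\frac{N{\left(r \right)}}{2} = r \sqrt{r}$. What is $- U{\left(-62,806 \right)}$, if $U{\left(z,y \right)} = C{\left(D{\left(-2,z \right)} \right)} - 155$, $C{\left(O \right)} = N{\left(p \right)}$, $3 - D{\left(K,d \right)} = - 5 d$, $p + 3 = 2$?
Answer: $155 + 2 i \approx 155.0 + 2.0 i$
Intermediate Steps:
$p = -1$ ($p = -3 + 2 = -1$)
$N{\left(r \right)} = 2 r^{\frac{3}{2}}$ ($N{\left(r \right)} = 2 r \sqrt{r} = 2 r^{\frac{3}{2}}$)
$D{\left(K,d \right)} = 3 + 5 d$ ($D{\left(K,d \right)} = 3 - - 5 d = 3 + 5 d$)
$C{\left(O \right)} = - 2 i$ ($C{\left(O \right)} = 2 \left(-1\right)^{\frac{3}{2}} = 2 \left(- i\right) = - 2 i$)
$U{\left(z,y \right)} = -155 - 2 i$ ($U{\left(z,y \right)} = - 2 i - 155 = -155 - 2 i$)
$- U{\left(-62,806 \right)} = - (-155 - 2 i) = 155 + 2 i$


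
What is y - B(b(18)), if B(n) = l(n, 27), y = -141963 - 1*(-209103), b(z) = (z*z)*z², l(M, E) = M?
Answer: -37836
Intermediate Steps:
b(z) = z⁴ (b(z) = z²*z² = z⁴)
y = 67140 (y = -141963 + 209103 = 67140)
B(n) = n
y - B(b(18)) = 67140 - 1*18⁴ = 67140 - 1*104976 = 67140 - 104976 = -37836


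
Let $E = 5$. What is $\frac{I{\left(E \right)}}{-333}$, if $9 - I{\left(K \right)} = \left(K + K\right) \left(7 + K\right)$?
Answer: $\frac{1}{3} \approx 0.33333$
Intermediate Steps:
$I{\left(K \right)} = 9 - 2 K \left(7 + K\right)$ ($I{\left(K \right)} = 9 - \left(K + K\right) \left(7 + K\right) = 9 - 2 K \left(7 + K\right)$)
$\frac{I{\left(E \right)}}{-333} = \frac{9 - 70 - 2 \cdot 5^{2}}{-333} = \left(9 - 70 - 50\right) \left(- \frac{1}{333}\right) = \left(-111\right) \left(- \frac{1}{333}\right) = \frac{1}{3}$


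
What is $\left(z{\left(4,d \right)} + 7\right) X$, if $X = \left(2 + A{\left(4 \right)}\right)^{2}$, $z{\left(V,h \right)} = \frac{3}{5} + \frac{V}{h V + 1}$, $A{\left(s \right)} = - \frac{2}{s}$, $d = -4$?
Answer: $\frac{33}{2} \approx 16.5$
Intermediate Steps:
$z{\left(V,h \right)} = \frac{3}{5} + \frac{V}{1 + V h}$ ($z{\left(V,h \right)} = 3 \cdot \frac{1}{5} + \frac{V}{V h + 1} = \frac{3}{5} + \frac{V}{1 + V h}$)
$X = \frac{9}{4}$ ($X = \left(2 - \frac{2}{4}\right)^{2} = \left(2 - \frac{1}{2}\right)^{2} = \left(\frac{3}{2}\right)^{2} = \frac{9}{4} \approx 2.25$)
$\left(z{\left(4,d \right)} + 7\right) X = \left(\frac{3 + 5 \cdot 4 + 3 \cdot 4 \left(-4\right)}{5 \left(1 + 4 \left(-4\right)\right)} + 7\right) \frac{9}{4} = \left(\frac{3 + 20 - 48}{5 \left(1 - 16\right)} + 7\right) \frac{9}{4} = \left(\frac{1}{5} \frac{1}{-15} \left(-25\right) + 7\right) \frac{9}{4} = \left(\frac{1}{5} \left(- \frac{1}{15}\right) \left(-25\right) + 7\right) \frac{9}{4} = \left(\frac{1}{3} + 7\right) \frac{9}{4} = \frac{22}{3} \cdot \frac{9}{4} = \frac{33}{2}$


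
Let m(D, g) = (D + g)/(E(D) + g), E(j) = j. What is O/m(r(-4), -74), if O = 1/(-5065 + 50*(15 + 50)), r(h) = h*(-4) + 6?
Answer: -1/1815 ≈ -0.00055096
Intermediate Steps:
r(h) = 6 - 4*h (r(h) = -4*h + 6 = 6 - 4*h)
m(D, g) = 1 (m(D, g) = (D + g)/(D + g) = 1)
O = -1/1815 (O = 1/(-5065 + 50*65) = 1/(-5065 + 3250) = 1/(-1815) = -1/1815 ≈ -0.00055096)
O/m(r(-4), -74) = -1/1815/1 = -1/1815*1 = -1/1815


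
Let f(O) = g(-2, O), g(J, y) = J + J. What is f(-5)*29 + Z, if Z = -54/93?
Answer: -3614/31 ≈ -116.58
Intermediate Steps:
g(J, y) = 2*J
Z = -18/31 (Z = -54*1/93 = -18/31 ≈ -0.58065)
f(O) = -4 (f(O) = 2*(-2) = -4)
f(-5)*29 + Z = -4*29 - 18/31 = -116 - 18/31 = -3614/31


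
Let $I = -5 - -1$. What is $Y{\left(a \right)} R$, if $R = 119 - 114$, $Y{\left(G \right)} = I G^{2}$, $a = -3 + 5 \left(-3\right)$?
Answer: $-6480$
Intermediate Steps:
$a = -18$ ($a = -3 - 15 = -18$)
$I = -4$ ($I = -5 + 1 = -4$)
$Y{\left(G \right)} = - 4 G^{2}$
$R = 5$
$Y{\left(a \right)} R = - 4 \left(-18\right)^{2} \cdot 5 = \left(-4\right) 324 \cdot 5 = \left(-1296\right) 5 = -6480$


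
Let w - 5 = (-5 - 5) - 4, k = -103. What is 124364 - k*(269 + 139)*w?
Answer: -253852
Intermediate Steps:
w = -9 (w = 5 + ((-5 - 5) - 4) = 5 + (-10 - 4) = 5 - 14 = -9)
124364 - k*(269 + 139)*w = 124364 - (-103*(269 + 139))*(-9) = 124364 - (-103*408)*(-9) = 124364 - (-42024)*(-9) = 124364 - 1*378216 = 124364 - 378216 = -253852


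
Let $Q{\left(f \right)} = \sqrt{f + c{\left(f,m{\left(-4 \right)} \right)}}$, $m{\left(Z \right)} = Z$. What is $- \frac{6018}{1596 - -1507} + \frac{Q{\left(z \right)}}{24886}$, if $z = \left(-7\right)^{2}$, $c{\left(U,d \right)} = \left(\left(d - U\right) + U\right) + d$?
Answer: $- \frac{6018}{3103} + \frac{\sqrt{41}}{24886} \approx -1.9392$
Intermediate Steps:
$c{\left(U,d \right)} = 2 d$ ($c{\left(U,d \right)} = d + d = 2 d$)
$z = 49$
$Q{\left(f \right)} = \sqrt{-8 + f}$ ($Q{\left(f \right)} = \sqrt{f + 2 \left(-4\right)} = \sqrt{f - 8} = \sqrt{-8 + f}$)
$- \frac{6018}{1596 - -1507} + \frac{Q{\left(z \right)}}{24886} = - \frac{6018}{1596 - -1507} + \frac{\sqrt{-8 + 49}}{24886} = - \frac{6018}{1596 + 1507} + \sqrt{41} \cdot \frac{1}{24886} = - \frac{6018}{3103} + \frac{\sqrt{41}}{24886}$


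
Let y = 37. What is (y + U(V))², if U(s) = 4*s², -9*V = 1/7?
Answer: 21566978449/15752961 ≈ 1369.1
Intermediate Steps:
V = -1/63 (V = -⅑/7 = -⅑*⅐ = -1/63 ≈ -0.015873)
(y + U(V))² = (37 + 4*(-1/63)²)² = (37 + 4*(1/3969))² = (37 + 4/3969)² = (146857/3969)² = 21566978449/15752961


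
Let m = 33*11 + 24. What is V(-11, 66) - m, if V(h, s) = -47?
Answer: -434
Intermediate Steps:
m = 387 (m = 363 + 24 = 387)
V(-11, 66) - m = -47 - 1*387 = -47 - 387 = -434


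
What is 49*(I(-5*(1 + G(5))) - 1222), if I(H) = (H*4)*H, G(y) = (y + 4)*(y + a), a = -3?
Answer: 1709022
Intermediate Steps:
G(y) = (-3 + y)*(4 + y) (G(y) = (y + 4)*(y - 3) = (4 + y)*(-3 + y) = (-3 + y)*(4 + y))
I(H) = 4*H**2 (I(H) = (4*H)*H = 4*H**2)
49*(I(-5*(1 + G(5))) - 1222) = 49*(4*(-5*(1 + (-12 + 5 + 5**2)))**2 - 1222) = 49*(4*(-5*(1 + (-12 + 5 + 25)))**2 - 1222) = 49*(4*(-5*(1 + 18))**2 - 1222) = 49*(4*(-5*19)**2 - 1222) = 49*(4*(-95)**2 - 1222) = 49*(4*9025 - 1222) = 49*(36100 - 1222) = 49*34878 = 1709022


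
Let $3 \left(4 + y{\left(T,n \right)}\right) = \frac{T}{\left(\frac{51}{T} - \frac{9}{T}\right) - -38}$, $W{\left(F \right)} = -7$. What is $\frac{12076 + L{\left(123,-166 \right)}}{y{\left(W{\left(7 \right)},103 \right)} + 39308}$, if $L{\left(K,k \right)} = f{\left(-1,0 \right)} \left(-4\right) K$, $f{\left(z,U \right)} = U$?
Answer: $\frac{1159296}{3773177} \approx 0.30725$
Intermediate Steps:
$L{\left(K,k \right)} = 0$ ($L{\left(K,k \right)} = 0 \left(-4\right) K = 0 K = 0$)
$y{\left(T,n \right)} = -4 + \frac{T}{3 \left(38 + \frac{42}{T}\right)}$ ($y{\left(T,n \right)} = -4 + \frac{T \frac{1}{\left(\frac{51}{T} - \frac{9}{T}\right) - -38}}{3} = -4 + \frac{T \frac{1}{\frac{42}{T} + 38}}{3} = -4 + \frac{T \frac{1}{38 + \frac{42}{T}}}{3} = -4 + \frac{T}{3 \left(38 + \frac{42}{T}\right)}$)
$\frac{12076 + L{\left(123,-166 \right)}}{y{\left(W{\left(7 \right)},103 \right)} + 39308} = \frac{12076 + 0}{\frac{-504 + \left(-7\right)^{2} - -3192}{6 \left(21 + 19 \left(-7\right)\right)} + 39308} = \frac{12076}{\frac{-504 + 49 + 3192}{6 \left(21 - 133\right)} + 39308} = \frac{12076}{\frac{1}{6} \frac{1}{-112} \cdot 2737 + 39308} = \frac{12076}{\frac{1}{6} \left(- \frac{1}{112}\right) 2737 + 39308} = \frac{12076}{- \frac{391}{96} + 39308} = \frac{12076}{\frac{3773177}{96}} = 12076 \cdot \frac{96}{3773177} = \frac{1159296}{3773177}$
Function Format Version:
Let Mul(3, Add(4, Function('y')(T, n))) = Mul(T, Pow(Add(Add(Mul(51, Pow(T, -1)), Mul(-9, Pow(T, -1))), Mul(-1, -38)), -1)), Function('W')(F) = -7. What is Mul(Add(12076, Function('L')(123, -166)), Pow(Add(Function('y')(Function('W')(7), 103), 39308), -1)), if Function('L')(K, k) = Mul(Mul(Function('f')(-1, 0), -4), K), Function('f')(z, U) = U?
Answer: Rational(1159296, 3773177) ≈ 0.30725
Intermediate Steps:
Function('L')(K, k) = 0 (Function('L')(K, k) = Mul(Mul(0, -4), K) = Mul(0, K) = 0)
Function('y')(T, n) = Add(-4, Mul(Rational(1, 3), T, Pow(Add(38, Mul(42, Pow(T, -1))), -1))) (Function('y')(T, n) = Add(-4, Mul(Rational(1, 3), Mul(T, Pow(Add(Add(Mul(51, Pow(T, -1)), Mul(-9, Pow(T, -1))), Mul(-1, -38)), -1)))) = Add(-4, Mul(Rational(1, 3), Mul(T, Pow(Add(Mul(42, Pow(T, -1)), 38), -1)))) = Add(-4, Mul(Rational(1, 3), Mul(T, Pow(Add(38, Mul(42, Pow(T, -1))), -1)))) = Add(-4, Mul(Rational(1, 3), T, Pow(Add(38, Mul(42, Pow(T, -1))), -1))))
Mul(Add(12076, Function('L')(123, -166)), Pow(Add(Function('y')(Function('W')(7), 103), 39308), -1)) = Mul(Add(12076, 0), Pow(Add(Mul(Rational(1, 6), Pow(Add(21, Mul(19, -7)), -1), Add(-504, Pow(-7, 2), Mul(-456, -7))), 39308), -1)) = Mul(12076, Pow(Add(Mul(Rational(1, 6), Pow(Add(21, -133), -1), Add(-504, 49, 3192)), 39308), -1)) = Mul(12076, Pow(Add(Mul(Rational(1, 6), Pow(-112, -1), 2737), 39308), -1)) = Mul(12076, Pow(Add(Mul(Rational(1, 6), Rational(-1, 112), 2737), 39308), -1)) = Mul(12076, Pow(Add(Rational(-391, 96), 39308), -1)) = Mul(12076, Pow(Rational(3773177, 96), -1)) = Mul(12076, Rational(96, 3773177)) = Rational(1159296, 3773177)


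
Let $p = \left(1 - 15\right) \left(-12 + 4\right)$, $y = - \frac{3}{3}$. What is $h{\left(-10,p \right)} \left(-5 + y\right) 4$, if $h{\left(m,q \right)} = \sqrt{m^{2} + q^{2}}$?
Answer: $- 48 \sqrt{3161} \approx -2698.7$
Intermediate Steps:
$y = -1$ ($y = \left(-3\right) \frac{1}{3} = -1$)
$p = 112$ ($p = \left(-14\right) \left(-8\right) = 112$)
$h{\left(-10,p \right)} \left(-5 + y\right) 4 = \sqrt{\left(-10\right)^{2} + 112^{2}} \left(-5 - 1\right) 4 = \sqrt{100 + 12544} \left(\left(-6\right) 4\right) = \sqrt{12644} \left(-24\right) = 2 \sqrt{3161} \left(-24\right) = - 48 \sqrt{3161}$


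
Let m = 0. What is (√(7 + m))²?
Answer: 7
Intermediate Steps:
(√(7 + m))² = (√(7 + 0))² = (√7)² = 7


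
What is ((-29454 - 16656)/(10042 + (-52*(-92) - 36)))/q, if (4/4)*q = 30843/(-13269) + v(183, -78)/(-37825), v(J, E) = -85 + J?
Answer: 521582275/389312279 ≈ 1.3398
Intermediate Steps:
q = -389312279/167299975 (q = 30843/(-13269) + (-85 + 183)/(-37825) = 30843*(-1/13269) + 98*(-1/37825) = -10281/4423 - 98/37825 = -389312279/167299975 ≈ -2.3270)
((-29454 - 16656)/(10042 + (-52*(-92) - 36)))/q = ((-29454 - 16656)/(10042 + (-52*(-92) - 36)))/(-389312279/167299975) = -46110/(10042 + (4784 - 36))*(-167299975/389312279) = -46110/(10042 + 4748)*(-167299975/389312279) = -46110/14790*(-167299975/389312279) = -46110*1/14790*(-167299975/389312279) = -53/17*(-167299975/389312279) = 521582275/389312279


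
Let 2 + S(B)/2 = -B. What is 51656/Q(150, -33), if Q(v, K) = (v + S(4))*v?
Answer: 12914/5175 ≈ 2.4955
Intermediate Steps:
S(B) = -4 - 2*B (S(B) = -4 + 2*(-B) = -4 - 2*B)
Q(v, K) = v*(-12 + v) (Q(v, K) = (v + (-4 - 2*4))*v = (v + (-4 - 8))*v = (v - 12)*v = (-12 + v)*v = v*(-12 + v))
51656/Q(150, -33) = 51656/((150*(-12 + 150))) = 51656/((150*138)) = 51656/20700 = 51656*(1/20700) = 12914/5175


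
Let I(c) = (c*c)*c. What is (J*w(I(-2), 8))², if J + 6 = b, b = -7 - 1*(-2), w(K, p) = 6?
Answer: 4356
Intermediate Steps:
I(c) = c³ (I(c) = c²*c = c³)
b = -5 (b = -7 + 2 = -5)
J = -11 (J = -6 - 5 = -11)
(J*w(I(-2), 8))² = (-11*6)² = (-66)² = 4356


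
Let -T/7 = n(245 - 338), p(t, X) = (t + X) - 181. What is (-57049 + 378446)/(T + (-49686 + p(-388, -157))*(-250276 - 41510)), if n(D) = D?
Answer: 321397/14709516483 ≈ 2.1850e-5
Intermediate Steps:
p(t, X) = -181 + X + t (p(t, X) = (X + t) - 181 = -181 + X + t)
T = 651 (T = -7*(245 - 338) = -7*(-93) = 651)
(-57049 + 378446)/(T + (-49686 + p(-388, -157))*(-250276 - 41510)) = (-57049 + 378446)/(651 + (-49686 + (-181 - 157 - 388))*(-250276 - 41510)) = 321397/(651 + (-49686 - 726)*(-291786)) = 321397/(651 - 50412*(-291786)) = 321397/(651 + 14709515832) = 321397/14709516483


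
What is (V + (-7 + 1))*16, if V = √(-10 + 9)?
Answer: -96 + 16*I ≈ -96.0 + 16.0*I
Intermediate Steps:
V = I (V = √(-1) = I ≈ 1.0*I)
(V + (-7 + 1))*16 = (I + (-7 + 1))*16 = (I - 6)*16 = (-6 + I)*16 = -96 + 16*I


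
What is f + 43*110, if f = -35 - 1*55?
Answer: 4640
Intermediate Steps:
f = -90 (f = -35 - 55 = -90)
f + 43*110 = -90 + 43*110 = -90 + 4730 = 4640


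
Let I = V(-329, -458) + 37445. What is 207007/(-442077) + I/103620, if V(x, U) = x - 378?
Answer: -5529767/48628470 ≈ -0.11371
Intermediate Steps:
V(x, U) = -378 + x
I = 36738 (I = (-378 - 329) + 37445 = -707 + 37445 = 36738)
207007/(-442077) + I/103620 = 207007/(-442077) + 36738/103620 = 207007*(-1/442077) + 36738*(1/103620) = -207007/442077 + 39/110 = -5529767/48628470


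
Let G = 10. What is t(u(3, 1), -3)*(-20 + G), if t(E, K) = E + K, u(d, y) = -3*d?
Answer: 120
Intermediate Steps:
t(u(3, 1), -3)*(-20 + G) = (-3*3 - 3)*(-20 + 10) = (-9 - 3)*(-10) = -12*(-10) = 120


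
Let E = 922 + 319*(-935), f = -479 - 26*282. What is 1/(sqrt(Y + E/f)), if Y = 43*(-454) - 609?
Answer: -I*sqrt(1225904409278)/156945898 ≈ -0.0070547*I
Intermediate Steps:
f = -7811 (f = -479 - 7332 = -7811)
E = -297343 (E = 922 - 298265 = -297343)
Y = -20131 (Y = -19522 - 609 = -20131)
1/(sqrt(Y + E/f)) = 1/(sqrt(-20131 - 297343/(-7811))) = 1/(sqrt(-20131 - 297343*(-1/7811))) = 1/(sqrt(-20131 + 297343/7811)) = 1/(sqrt(-156945898/7811)) = 1/(I*sqrt(1225904409278)/7811) = -I*sqrt(1225904409278)/156945898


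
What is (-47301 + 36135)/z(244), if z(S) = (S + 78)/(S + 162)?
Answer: -323814/23 ≈ -14079.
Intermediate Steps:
z(S) = (78 + S)/(162 + S)
(-47301 + 36135)/z(244) = (-47301 + 36135)/(((78 + 244)/(162 + 244))) = -11166/(322/406) = -11166/((1/406)*322) = -11166/23/29 = -11166*29/23 = -323814/23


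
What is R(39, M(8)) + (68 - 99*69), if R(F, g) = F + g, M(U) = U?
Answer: -6716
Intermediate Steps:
R(39, M(8)) + (68 - 99*69) = (39 + 8) + (68 - 99*69) = 47 + (68 - 6831) = 47 - 6763 = -6716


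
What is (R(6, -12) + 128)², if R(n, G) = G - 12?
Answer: 10816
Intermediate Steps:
R(n, G) = -12 + G
(R(6, -12) + 128)² = ((-12 - 12) + 128)² = (-24 + 128)² = 104² = 10816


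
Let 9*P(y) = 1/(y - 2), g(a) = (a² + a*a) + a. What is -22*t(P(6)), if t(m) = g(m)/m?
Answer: -209/9 ≈ -23.222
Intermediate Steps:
g(a) = a + 2*a² (g(a) = (a² + a²) + a = 2*a² + a = a + 2*a²)
P(y) = 1/(9*(-2 + y)) (P(y) = 1/(9*(y - 2)) = 1/(9*(-2 + y)))
t(m) = 1 + 2*m (t(m) = (m*(1 + 2*m))/m = 1 + 2*m)
-22*t(P(6)) = -22*(1 + 2*(1/(9*(-2 + 6)))) = -22*(1 + 2*((⅑)/4)) = -22*(1 + 2*((⅑)*(¼))) = -22*(1 + 2*(1/36)) = -22*(1 + 1/18) = -22*19/18 = -209/9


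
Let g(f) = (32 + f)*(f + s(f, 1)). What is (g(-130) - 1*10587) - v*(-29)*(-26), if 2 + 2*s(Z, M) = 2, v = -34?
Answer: 27789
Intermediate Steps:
s(Z, M) = 0 (s(Z, M) = -1 + (1/2)*2 = -1 + 1 = 0)
g(f) = f*(32 + f) (g(f) = (32 + f)*(f + 0) = (32 + f)*f = f*(32 + f))
(g(-130) - 1*10587) - v*(-29)*(-26) = (-130*(32 - 130) - 1*10587) - (-34*(-29))*(-26) = (-130*(-98) - 10587) - 986*(-26) = (12740 - 10587) - 1*(-25636) = 2153 + 25636 = 27789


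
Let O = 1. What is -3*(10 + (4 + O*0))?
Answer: -42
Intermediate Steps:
-3*(10 + (4 + O*0)) = -3*(10 + (4 + 1*0)) = -3*(10 + (4 + 0)) = -3*(10 + 4) = -3*14 = -42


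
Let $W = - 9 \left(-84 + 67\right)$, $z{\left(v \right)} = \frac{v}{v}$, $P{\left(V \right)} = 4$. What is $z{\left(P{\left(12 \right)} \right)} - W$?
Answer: $-152$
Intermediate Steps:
$z{\left(v \right)} = 1$
$W = 153$ ($W = \left(-9\right) \left(-17\right) = 153$)
$z{\left(P{\left(12 \right)} \right)} - W = 1 - 153 = -152$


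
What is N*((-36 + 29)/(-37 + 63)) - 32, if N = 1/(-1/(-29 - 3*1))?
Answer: -528/13 ≈ -40.615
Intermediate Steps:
N = 32 (N = 1/(-1/(-29 - 3)) = 1/(-1/(-32)) = 1/(-1*(-1/32)) = 1/(1/32) = 32)
N*((-36 + 29)/(-37 + 63)) - 32 = 32*((-36 + 29)/(-37 + 63)) - 32 = 32*(-7/26) - 32 = -112/13 - 32 = -528/13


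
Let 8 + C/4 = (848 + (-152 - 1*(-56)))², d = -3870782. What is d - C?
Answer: -6132766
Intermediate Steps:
C = 2261984 (C = -32 + 4*(848 + (-152 - 1*(-56)))² = -32 + 4*(848 + (-152 + 56))² = -32 + 4*(848 - 96)² = -32 + 4*752² = -32 + 4*565504 = -32 + 2262016 = 2261984)
d - C = -3870782 - 1*2261984 = -3870782 - 2261984 = -6132766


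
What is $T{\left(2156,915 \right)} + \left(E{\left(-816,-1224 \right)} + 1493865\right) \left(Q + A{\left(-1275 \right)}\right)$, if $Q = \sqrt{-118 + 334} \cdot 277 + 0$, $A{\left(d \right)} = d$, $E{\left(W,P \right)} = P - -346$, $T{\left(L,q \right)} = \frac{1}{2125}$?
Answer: $- \frac{4045061653124}{2125} + 2481344394 \sqrt{6} \approx 4.1745 \cdot 10^{9}$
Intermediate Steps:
$T{\left(L,q \right)} = \frac{1}{2125}$
$E{\left(W,P \right)} = 346 + P$ ($E{\left(W,P \right)} = P + 346 = 346 + P$)
$Q = 1662 \sqrt{6}$ ($Q = \sqrt{216} \cdot 277 + 0 = 6 \sqrt{6} \cdot 277 + 0 = 1662 \sqrt{6} + 0 = 1662 \sqrt{6} \approx 4071.1$)
$T{\left(2156,915 \right)} + \left(E{\left(-816,-1224 \right)} + 1493865\right) \left(Q + A{\left(-1275 \right)}\right) = \frac{1}{2125} + \left(\left(346 - 1224\right) + 1493865\right) \left(1662 \sqrt{6} - 1275\right) = \frac{1}{2125} + \left(-878 + 1493865\right) \left(-1275 + 1662 \sqrt{6}\right) = \frac{1}{2125} + 1492987 \left(-1275 + 1662 \sqrt{6}\right) = \frac{1}{2125} - \left(1903558425 - 2481344394 \sqrt{6}\right) = - \frac{4045061653124}{2125} + 2481344394 \sqrt{6}$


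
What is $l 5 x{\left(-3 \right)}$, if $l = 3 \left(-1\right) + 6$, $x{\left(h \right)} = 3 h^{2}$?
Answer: $405$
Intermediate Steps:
$l = 3$ ($l = -3 + 6 = 3$)
$l 5 x{\left(-3 \right)} = 3 \cdot 5 \cdot 3 \left(-3\right)^{2} = 15 \cdot 3 \cdot 9 = 15 \cdot 27 = 405$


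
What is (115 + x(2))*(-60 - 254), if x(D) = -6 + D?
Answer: -34854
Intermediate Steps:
(115 + x(2))*(-60 - 254) = (115 + (-6 + 2))*(-60 - 254) = (115 - 4)*(-314) = 111*(-314) = -34854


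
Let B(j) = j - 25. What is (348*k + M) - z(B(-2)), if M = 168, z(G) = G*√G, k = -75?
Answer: -25932 + 81*I*√3 ≈ -25932.0 + 140.3*I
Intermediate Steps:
B(j) = -25 + j
z(G) = G^(3/2)
(348*k + M) - z(B(-2)) = (348*(-75) + 168) - (-25 - 2)^(3/2) = (-26100 + 168) - (-27)^(3/2) = -25932 - (-81)*I*√3 = -25932 + 81*I*√3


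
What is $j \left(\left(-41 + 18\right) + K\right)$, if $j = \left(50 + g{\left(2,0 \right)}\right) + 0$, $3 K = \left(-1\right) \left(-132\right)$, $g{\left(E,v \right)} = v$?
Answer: $1050$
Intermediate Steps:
$K = 44$ ($K = \frac{\left(-1\right) \left(-132\right)}{3} = \frac{1}{3} \cdot 132 = 44$)
$j = 50$ ($j = \left(50 + 0\right) + 0 = 50 + 0 = 50$)
$j \left(\left(-41 + 18\right) + K\right) = 50 \left(\left(-41 + 18\right) + 44\right) = 50 \left(-23 + 44\right) = 50 \cdot 21 = 1050$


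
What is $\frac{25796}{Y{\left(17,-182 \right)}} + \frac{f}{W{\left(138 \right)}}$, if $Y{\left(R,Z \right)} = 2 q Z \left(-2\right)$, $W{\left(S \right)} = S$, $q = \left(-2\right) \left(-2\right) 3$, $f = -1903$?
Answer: $- \frac{181455}{16744} \approx -10.837$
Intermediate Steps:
$q = 12$ ($q = 4 \cdot 3 = 12$)
$Y{\left(R,Z \right)} = - 48 Z$ ($Y{\left(R,Z \right)} = 2 \cdot 12 Z \left(-2\right) = 24 \left(- 2 Z\right) = - 48 Z$)
$\frac{25796}{Y{\left(17,-182 \right)}} + \frac{f}{W{\left(138 \right)}} = \frac{25796}{\left(-48\right) \left(-182\right)} - \frac{1903}{138} = \frac{25796}{8736} - \frac{1903}{138} = 25796 \cdot \frac{1}{8736} - \frac{1903}{138} = \frac{6449}{2184} - \frac{1903}{138} = - \frac{181455}{16744}$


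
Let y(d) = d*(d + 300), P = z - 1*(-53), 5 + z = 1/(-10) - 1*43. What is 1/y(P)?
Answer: 100/149401 ≈ 0.00066934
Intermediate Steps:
z = -481/10 (z = -5 + (1/(-10) - 1*43) = -5 + (-⅒ - 43) = -5 - 431/10 = -481/10 ≈ -48.100)
P = 49/10 (P = -481/10 - 1*(-53) = -481/10 + 53 = 49/10 ≈ 4.9000)
y(d) = d*(300 + d)
1/y(P) = 1/(49*(300 + 49/10)/10) = 1/((49/10)*(3049/10)) = 1/(149401/100) = 100/149401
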